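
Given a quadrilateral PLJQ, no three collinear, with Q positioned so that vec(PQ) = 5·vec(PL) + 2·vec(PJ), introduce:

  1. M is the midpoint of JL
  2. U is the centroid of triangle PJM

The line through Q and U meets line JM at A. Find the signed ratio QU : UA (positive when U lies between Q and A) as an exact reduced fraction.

Choose coordinates P = (0, 0), L = (1, 0), J = (0, 1), Q = (5, 2).
1. M is the midpoint of JL ⇒ M = (1/2, 1/2)
2. U is the centroid of triangle PJM ⇒ U = (1/6, 1/2)
line QU meets JM at A = (8/19, 11/19)
U = Q + t·(A−Q) with t = 19/18, so QU:UA = 19/18:-1/18

QU:UA = -19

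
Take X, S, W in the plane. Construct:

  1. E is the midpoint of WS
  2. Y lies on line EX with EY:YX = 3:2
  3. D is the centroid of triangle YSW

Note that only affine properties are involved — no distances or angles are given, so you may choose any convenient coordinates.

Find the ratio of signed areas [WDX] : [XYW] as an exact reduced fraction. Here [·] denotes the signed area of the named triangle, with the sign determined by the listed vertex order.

[WDX]:[XYW] = -2

Set X = (0, 0), S = (1, 0), W = (0, 1); any affine frame gives the same invariant.
1. E is the midpoint of WS ⇒ E = (1/2, 1/2)
2. Y lies on line EX with EY:YX = 3:2 ⇒ Y = (1/5, 1/5)
3. D is the centroid of triangle YSW ⇒ D = (2/5, 2/5)
2·[WDX] = -2/5, 2·[XYW] = 1/5
[WDX]:[XYW] = -2/5:1/5 = -2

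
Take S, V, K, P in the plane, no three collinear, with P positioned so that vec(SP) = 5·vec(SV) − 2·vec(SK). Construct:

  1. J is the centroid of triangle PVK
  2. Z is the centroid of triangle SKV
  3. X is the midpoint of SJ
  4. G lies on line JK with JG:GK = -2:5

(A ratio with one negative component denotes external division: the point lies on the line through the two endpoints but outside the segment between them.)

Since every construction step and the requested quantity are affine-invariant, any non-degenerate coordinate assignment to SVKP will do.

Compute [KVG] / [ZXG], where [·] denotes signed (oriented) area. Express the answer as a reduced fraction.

Set S = (0, 0), V = (1, 0), K = (0, 1), P = (5, -2); any affine frame gives the same invariant.
1. J is the centroid of triangle PVK ⇒ J = (2, -1/3)
2. Z is the centroid of triangle SKV ⇒ Z = (1/3, 1/3)
3. X is the midpoint of SJ ⇒ X = (1, -1/6)
4. G lies on line JK with JG:GK = -2:5 ⇒ G = (10/3, -11/9)
2·[KVG] = 10/9, 2·[ZXG] = 25/54
[KVG]:[ZXG] = 10/9:25/54 = 12/5

[KVG]:[ZXG] = 12/5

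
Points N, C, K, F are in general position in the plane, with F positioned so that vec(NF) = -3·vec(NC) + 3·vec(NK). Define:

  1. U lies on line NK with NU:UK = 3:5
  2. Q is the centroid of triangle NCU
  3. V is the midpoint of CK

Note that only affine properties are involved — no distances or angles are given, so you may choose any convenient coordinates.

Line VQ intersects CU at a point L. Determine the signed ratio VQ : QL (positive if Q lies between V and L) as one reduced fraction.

Set N = (0, 0), C = (1, 0), K = (0, 1), F = (-3, 3); any affine frame gives the same invariant.
1. U lies on line NK with NU:UK = 3:5 ⇒ U = (0, 3/8)
2. Q is the centroid of triangle NCU ⇒ Q = (1/3, 1/8)
3. V is the midpoint of CK ⇒ V = (1/2, 1/2)
line VQ meets CU at L = (8/21, 13/56)
Q = V + t·(L−V) with t = 7/5, so VQ:QL = 7/5:-2/5

VQ:QL = -7/2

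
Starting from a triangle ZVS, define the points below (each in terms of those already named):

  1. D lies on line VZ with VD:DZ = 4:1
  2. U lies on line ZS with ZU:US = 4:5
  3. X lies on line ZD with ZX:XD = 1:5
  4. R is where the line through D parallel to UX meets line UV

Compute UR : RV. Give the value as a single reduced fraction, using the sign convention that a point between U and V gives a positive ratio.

UR:RV = 5/24

Choose coordinates Z = (0, 0), V = (1, 0), S = (0, 1).
1. D lies on line VZ with VD:DZ = 4:1 ⇒ D = (1/5, 0)
2. U lies on line ZS with ZU:US = 4:5 ⇒ U = (0, 4/9)
3. X lies on line ZD with ZX:XD = 1:5 ⇒ X = (1/30, 0)
4. R is where the line through D parallel to UX meets line UV ⇒ R = (5/29, 32/87)
R = U + t·(V−U) with t = 5/29, so UR:RV = t:(1−t) = 5/29:24/29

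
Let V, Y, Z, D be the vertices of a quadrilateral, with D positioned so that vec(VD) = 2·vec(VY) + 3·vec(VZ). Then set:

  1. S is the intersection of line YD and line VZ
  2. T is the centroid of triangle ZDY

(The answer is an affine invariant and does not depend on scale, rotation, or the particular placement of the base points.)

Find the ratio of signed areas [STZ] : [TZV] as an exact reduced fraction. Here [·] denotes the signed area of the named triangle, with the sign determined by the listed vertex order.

Choose coordinates V = (0, 0), Y = (1, 0), Z = (0, 1), D = (2, 3).
1. S is the intersection of line YD and line VZ ⇒ S = (0, -3)
2. T is the centroid of triangle ZDY ⇒ T = (1, 4/3)
2·[STZ] = 4, 2·[TZV] = 1
[STZ]:[TZV] = 4:1 = 4

[STZ]:[TZV] = 4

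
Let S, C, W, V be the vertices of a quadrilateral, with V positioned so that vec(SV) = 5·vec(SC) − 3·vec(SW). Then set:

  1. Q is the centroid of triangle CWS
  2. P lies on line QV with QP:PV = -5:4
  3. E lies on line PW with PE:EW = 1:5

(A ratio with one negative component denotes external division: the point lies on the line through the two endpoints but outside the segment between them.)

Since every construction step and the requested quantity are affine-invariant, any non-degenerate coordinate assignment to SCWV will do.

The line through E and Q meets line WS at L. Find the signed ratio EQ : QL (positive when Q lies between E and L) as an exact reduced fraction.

EQ:QL = 349/6

Set S = (0, 0), C = (1, 0), W = (0, 1), V = (5, -3); any affine frame gives the same invariant.
1. Q is the centroid of triangle CWS ⇒ Q = (1/3, 1/3)
2. P lies on line QV with QP:PV = -5:4 ⇒ P = (71/3, -49/3)
3. E lies on line PW with PE:EW = 1:5 ⇒ E = (355/18, -121/9)
line EQ meets WS at L = (0, 199/349)
Q = E + t·(L−E) with t = 349/355, so EQ:QL = 349/355:6/355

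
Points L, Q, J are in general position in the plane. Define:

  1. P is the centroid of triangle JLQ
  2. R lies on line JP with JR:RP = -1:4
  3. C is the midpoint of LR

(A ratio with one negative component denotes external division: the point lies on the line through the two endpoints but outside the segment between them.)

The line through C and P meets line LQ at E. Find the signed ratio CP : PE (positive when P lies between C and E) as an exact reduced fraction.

Choose coordinates L = (0, 0), Q = (1, 0), J = (0, 1).
1. P is the centroid of triangle JLQ ⇒ P = (1/3, 1/3)
2. R lies on line JP with JR:RP = -1:4 ⇒ R = (-1/9, 11/9)
3. C is the midpoint of LR ⇒ C = (-1/18, 11/18)
line CP meets LQ at E = (4/5, 0)
P = C + t·(E−C) with t = 5/11, so CP:PE = 5/11:6/11

CP:PE = 5/6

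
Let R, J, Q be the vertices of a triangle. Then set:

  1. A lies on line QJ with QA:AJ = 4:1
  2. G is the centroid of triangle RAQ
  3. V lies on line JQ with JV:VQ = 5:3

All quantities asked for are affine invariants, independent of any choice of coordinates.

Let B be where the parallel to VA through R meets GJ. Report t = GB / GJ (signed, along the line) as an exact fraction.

Choose coordinates R = (0, 0), J = (1, 0), Q = (0, 1).
1. A lies on line QJ with QA:AJ = 4:1 ⇒ A = (4/5, 1/5)
2. G is the centroid of triangle RAQ ⇒ G = (4/15, 2/5)
3. V lies on line JQ with JV:VQ = 5:3 ⇒ V = (3/8, 5/8)
through R parallel to VA: direction (17/40, -17/40); meets GJ at B = (-6/5, 6/5)
B = G + t·(J−G) with t = -2

t = -2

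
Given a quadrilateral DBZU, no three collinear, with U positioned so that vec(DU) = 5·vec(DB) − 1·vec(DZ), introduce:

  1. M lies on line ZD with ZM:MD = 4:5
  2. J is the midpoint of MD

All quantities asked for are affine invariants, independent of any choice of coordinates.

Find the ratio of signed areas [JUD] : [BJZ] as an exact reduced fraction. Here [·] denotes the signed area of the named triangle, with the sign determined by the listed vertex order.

[JUD]:[BJZ] = 25/13

Assign D = (0, 0), B = (1, 0), Z = (0, 1), U = (5, -1) — the answer is frame-independent, so this choice is without loss of generality.
1. M lies on line ZD with ZM:MD = 4:5 ⇒ M = (0, 5/9)
2. J is the midpoint of MD ⇒ J = (0, 5/18)
2·[JUD] = -25/18, 2·[BJZ] = -13/18
[JUD]:[BJZ] = -25/18:-13/18 = 25/13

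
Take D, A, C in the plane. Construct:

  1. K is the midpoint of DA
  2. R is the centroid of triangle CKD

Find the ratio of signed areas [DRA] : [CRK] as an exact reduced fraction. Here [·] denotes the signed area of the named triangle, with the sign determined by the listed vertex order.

[DRA]:[CRK] = -2

Assign D = (0, 0), A = (1, 0), C = (0, 1) — the answer is frame-independent, so this choice is without loss of generality.
1. K is the midpoint of DA ⇒ K = (1/2, 0)
2. R is the centroid of triangle CKD ⇒ R = (1/6, 1/3)
2·[DRA] = -1/3, 2·[CRK] = 1/6
[DRA]:[CRK] = -1/3:1/6 = -2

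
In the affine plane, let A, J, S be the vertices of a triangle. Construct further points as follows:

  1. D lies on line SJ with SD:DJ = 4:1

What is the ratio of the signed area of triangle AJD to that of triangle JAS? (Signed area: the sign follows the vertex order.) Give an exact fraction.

Choose coordinates A = (0, 0), J = (1, 0), S = (0, 1).
1. D lies on line SJ with SD:DJ = 4:1 ⇒ D = (4/5, 1/5)
2·[AJD] = 1/5, 2·[JAS] = -1
[AJD]:[JAS] = 1/5:-1 = -1/5

[AJD]:[JAS] = -1/5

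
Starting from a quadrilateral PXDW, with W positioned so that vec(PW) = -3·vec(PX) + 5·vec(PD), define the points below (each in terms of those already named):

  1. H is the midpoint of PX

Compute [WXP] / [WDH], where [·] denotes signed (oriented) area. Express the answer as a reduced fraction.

Choose coordinates P = (0, 0), X = (1, 0), D = (0, 1), W = (-3, 5).
1. H is the midpoint of PX ⇒ H = (1/2, 0)
2·[WXP] = -5, 2·[WDH] = -1
[WXP]:[WDH] = -5:-1 = 5

[WXP]:[WDH] = 5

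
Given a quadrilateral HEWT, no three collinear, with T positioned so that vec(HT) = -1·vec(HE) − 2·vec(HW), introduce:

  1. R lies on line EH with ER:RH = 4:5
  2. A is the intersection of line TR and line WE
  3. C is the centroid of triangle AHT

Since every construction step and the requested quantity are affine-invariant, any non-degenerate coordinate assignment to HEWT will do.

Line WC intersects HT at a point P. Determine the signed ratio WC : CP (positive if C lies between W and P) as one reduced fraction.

WC:CP = -17/5

Work in coordinates with H = (0, 0), E = (1, 0), W = (0, 1), T = (-1, -2).
1. R lies on line EH with ER:RH = 4:5 ⇒ R = (5/9, 0)
2. A is the intersection of line TR and line WE ⇒ A = (3/4, 1/4)
3. C is the centroid of triangle AHT ⇒ C = (-1/12, -7/12)
line WC meets HT at P = (-1/17, -2/17)
C = W + t·(P−W) with t = 17/12, so WC:CP = 17/12:-5/12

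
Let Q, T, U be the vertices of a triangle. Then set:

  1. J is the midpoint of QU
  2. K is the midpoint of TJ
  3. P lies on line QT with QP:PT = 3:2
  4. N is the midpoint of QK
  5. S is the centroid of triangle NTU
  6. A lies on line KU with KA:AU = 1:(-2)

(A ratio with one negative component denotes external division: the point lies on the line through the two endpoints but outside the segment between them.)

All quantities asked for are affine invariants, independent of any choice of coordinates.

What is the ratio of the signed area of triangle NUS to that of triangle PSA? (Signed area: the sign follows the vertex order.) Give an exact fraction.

[NUS]:[PSA] = 25/7

Set Q = (0, 0), T = (1, 0), U = (0, 1); any affine frame gives the same invariant.
1. J is the midpoint of QU ⇒ J = (0, 1/2)
2. K is the midpoint of TJ ⇒ K = (1/2, 1/4)
3. P lies on line QT with QP:PT = 3:2 ⇒ P = (3/5, 0)
4. N is the midpoint of QK ⇒ N = (1/4, 1/8)
5. S is the centroid of triangle NTU ⇒ S = (5/12, 3/8)
6. A lies on line KU with KA:AU = 1:(-2) ⇒ A = (1, -1/2)
2·[NUS] = -5/24, 2·[PSA] = -7/120
[NUS]:[PSA] = -5/24:-7/120 = 25/7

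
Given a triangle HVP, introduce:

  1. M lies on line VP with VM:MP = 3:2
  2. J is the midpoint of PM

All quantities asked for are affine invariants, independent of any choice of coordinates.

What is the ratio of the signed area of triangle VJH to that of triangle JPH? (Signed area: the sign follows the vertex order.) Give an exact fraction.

Assign H = (0, 0), V = (1, 0), P = (0, 1) — the answer is frame-independent, so this choice is without loss of generality.
1. M lies on line VP with VM:MP = 3:2 ⇒ M = (2/5, 3/5)
2. J is the midpoint of PM ⇒ J = (1/5, 4/5)
2·[VJH] = 4/5, 2·[JPH] = 1/5
[VJH]:[JPH] = 4/5:1/5 = 4

[VJH]:[JPH] = 4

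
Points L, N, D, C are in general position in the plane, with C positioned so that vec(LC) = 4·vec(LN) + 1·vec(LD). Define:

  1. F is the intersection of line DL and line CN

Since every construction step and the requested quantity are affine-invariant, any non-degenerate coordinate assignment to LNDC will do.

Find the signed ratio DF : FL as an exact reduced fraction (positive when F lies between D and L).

Set L = (0, 0), N = (1, 0), D = (0, 1), C = (4, 1); any affine frame gives the same invariant.
1. F is the intersection of line DL and line CN ⇒ F = (0, -1/3)
F = D + t·(L−D) with t = 4/3, so DF:FL = t:(1−t) = 4/3:-1/3

DF:FL = -4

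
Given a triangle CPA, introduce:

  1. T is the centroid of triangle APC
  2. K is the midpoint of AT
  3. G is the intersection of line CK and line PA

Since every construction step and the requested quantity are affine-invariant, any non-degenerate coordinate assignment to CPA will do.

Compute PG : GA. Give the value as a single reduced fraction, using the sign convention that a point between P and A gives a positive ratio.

PG:GA = 4

Assign C = (0, 0), P = (1, 0), A = (0, 1) — the answer is frame-independent, so this choice is without loss of generality.
1. T is the centroid of triangle APC ⇒ T = (1/3, 1/3)
2. K is the midpoint of AT ⇒ K = (1/6, 2/3)
3. G is the intersection of line CK and line PA ⇒ G = (1/5, 4/5)
G = P + t·(A−P) with t = 4/5, so PG:GA = t:(1−t) = 4/5:1/5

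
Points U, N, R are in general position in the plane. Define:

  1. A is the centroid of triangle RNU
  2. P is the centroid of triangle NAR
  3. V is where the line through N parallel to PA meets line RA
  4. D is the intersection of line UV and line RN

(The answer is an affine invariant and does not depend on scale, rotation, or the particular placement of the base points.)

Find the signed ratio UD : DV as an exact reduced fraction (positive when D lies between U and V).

UD:DV = -3/2

Assign U = (0, 0), N = (1, 0), R = (0, 1) — the answer is frame-independent, so this choice is without loss of generality.
1. A is the centroid of triangle RNU ⇒ A = (1/3, 1/3)
2. P is the centroid of triangle NAR ⇒ P = (4/9, 4/9)
3. V is where the line through N parallel to PA meets line RA ⇒ V = (2/3, -1/3)
4. D is the intersection of line UV and line RN ⇒ D = (2, -1)
D = U + t·(V−U) with t = 3, so UD:DV = t:(1−t) = 3:-2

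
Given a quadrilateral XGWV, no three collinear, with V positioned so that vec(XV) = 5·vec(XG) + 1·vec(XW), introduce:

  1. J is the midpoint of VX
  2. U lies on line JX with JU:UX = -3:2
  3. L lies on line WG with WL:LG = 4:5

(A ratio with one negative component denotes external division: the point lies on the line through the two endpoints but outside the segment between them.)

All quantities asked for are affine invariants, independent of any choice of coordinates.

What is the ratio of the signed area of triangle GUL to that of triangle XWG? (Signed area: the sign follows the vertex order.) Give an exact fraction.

[GUL]:[XWG] = 35/9

Assign X = (0, 0), G = (1, 0), W = (0, 1), V = (5, 1) — the answer is frame-independent, so this choice is without loss of generality.
1. J is the midpoint of VX ⇒ J = (5/2, 1/2)
2. U lies on line JX with JU:UX = -3:2 ⇒ U = (-5, -1)
3. L lies on line WG with WL:LG = 4:5 ⇒ L = (4/9, 5/9)
2·[GUL] = -35/9, 2·[XWG] = -1
[GUL]:[XWG] = -35/9:-1 = 35/9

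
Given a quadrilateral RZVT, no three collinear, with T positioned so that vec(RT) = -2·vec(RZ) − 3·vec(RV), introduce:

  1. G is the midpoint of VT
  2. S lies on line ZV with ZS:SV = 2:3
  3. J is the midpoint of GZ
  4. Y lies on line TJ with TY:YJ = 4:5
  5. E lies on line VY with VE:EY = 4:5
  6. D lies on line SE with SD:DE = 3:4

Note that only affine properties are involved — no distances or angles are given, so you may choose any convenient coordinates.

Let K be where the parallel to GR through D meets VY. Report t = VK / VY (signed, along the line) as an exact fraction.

t = 121/210

Set R = (0, 0), Z = (1, 0), V = (0, 1), T = (-2, -3); any affine frame gives the same invariant.
1. G is the midpoint of VT ⇒ G = (-1, -1)
2. S lies on line ZV with ZS:SV = 2:3 ⇒ S = (3/5, 2/5)
3. J is the midpoint of GZ ⇒ J = (0, -1/2)
4. Y lies on line TJ with TY:YJ = 4:5 ⇒ Y = (-10/9, -17/9)
5. E lies on line VY with VE:EY = 4:5 ⇒ E = (-40/81, -23/81)
6. D lies on line SE with SD:DE = 3:4 ⇒ D = (124/945, 101/945)
through D parallel to GR: direction (1, 1); meets VY at K = (-121/189, -628/945)
K = V + t·(Y−V) with t = 121/210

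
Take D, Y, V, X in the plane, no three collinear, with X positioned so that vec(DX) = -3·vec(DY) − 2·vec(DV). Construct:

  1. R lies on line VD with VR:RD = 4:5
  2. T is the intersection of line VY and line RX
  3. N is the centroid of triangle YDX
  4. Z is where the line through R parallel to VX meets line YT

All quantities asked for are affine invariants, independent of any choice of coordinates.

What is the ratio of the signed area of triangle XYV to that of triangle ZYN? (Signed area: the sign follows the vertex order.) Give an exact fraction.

[XYV]:[ZYN] = -162/49

Assign D = (0, 0), Y = (1, 0), V = (0, 1), X = (-3, -2) — the answer is frame-independent, so this choice is without loss of generality.
1. R lies on line VD with VR:RD = 4:5 ⇒ R = (0, 5/9)
2. T is the intersection of line VY and line RX ⇒ T = (6/25, 19/25)
3. N is the centroid of triangle YDX ⇒ N = (-2/3, -2/3)
4. Z is where the line through R parallel to VX meets line YT ⇒ Z = (2/9, 7/9)
2·[XYV] = 6, 2·[ZYN] = -49/27
[XYV]:[ZYN] = 6:-49/27 = -162/49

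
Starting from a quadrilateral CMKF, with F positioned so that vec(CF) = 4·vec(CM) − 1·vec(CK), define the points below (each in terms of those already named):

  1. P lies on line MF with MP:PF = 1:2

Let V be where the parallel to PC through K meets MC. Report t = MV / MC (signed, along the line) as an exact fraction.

Work in coordinates with C = (0, 0), M = (1, 0), K = (0, 1), F = (4, -1).
1. P lies on line MF with MP:PF = 1:2 ⇒ P = (2, -1/3)
through K parallel to PC: direction (-2, 1/3); meets MC at V = (6, 0)
V = M + t·(C−M) with t = -5

t = -5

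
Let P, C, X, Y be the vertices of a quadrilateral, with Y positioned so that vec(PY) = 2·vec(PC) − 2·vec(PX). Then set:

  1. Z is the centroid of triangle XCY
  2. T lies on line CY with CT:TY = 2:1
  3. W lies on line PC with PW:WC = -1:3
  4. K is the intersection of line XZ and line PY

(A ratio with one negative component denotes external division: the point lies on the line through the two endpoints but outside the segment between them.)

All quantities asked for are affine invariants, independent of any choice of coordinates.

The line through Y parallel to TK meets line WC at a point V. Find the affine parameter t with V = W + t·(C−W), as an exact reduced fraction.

t = 3/5

Work in coordinates with P = (0, 0), C = (1, 0), X = (0, 1), Y = (2, -2).
1. Z is the centroid of triangle XCY ⇒ Z = (1, -1/3)
2. T lies on line CY with CT:TY = 2:1 ⇒ T = (5/3, -4/3)
3. W lies on line PC with PW:WC = -1:3 ⇒ W = (-1/2, 0)
4. K is the intersection of line XZ and line PY ⇒ K = (3, -3)
through Y parallel to TK: direction (4/3, -5/3); meets WC at V = (2/5, 0)
V = W + t·(C−W) with t = 3/5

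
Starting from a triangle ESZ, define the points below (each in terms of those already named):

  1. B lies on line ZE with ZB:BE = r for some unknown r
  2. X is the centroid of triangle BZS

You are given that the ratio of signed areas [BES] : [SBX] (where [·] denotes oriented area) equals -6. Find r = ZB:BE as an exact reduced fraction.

Assign E = (0, 0), S = (1, 0), Z = (0, 1) — the answer is frame-independent, so this choice is without loss of generality.
1. With ZB:BE = r, write λ = r/(r+1) so B = Z + λ·(E−Z); B is affine-linear in λ
2. X is the centroid of triangle BZS ⇒ X is an affine combination of earlier points and hence also affine-linear in λ
Every point depending on B is an affine combination of B and λ-independent points, so each such coordinate is linear in λ; the λ² term in each signed area is a multiple of (E−Z)×(E−Z) = 0, so 2·[BES] and 2·[SBX] are each linear in λ. Evaluating at λ=0 and λ=1:
  2·[BES] = −λ + 1,   2·[SBX] = -1/3·λ
So [BES]:[SBX] = (−λ + 1) / (-1/3·λ). Setting this equal to -6:
  −λ + 1 = -6·(-1/3·λ)  ⇒  λ = 1/3
Then r = λ/(1−λ) = (1/3)/(2/3) = 1/2. Check: with r = 1/2, B = (0, 2/3) and [BES]:[SBX] = -6 as required.

r = 1/2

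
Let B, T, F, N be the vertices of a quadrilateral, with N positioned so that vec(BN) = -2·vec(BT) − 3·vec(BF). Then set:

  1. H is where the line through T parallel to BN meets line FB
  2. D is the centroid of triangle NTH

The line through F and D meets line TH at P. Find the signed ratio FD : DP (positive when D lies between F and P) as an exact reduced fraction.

Choose coordinates B = (0, 0), T = (1, 0), F = (0, 1), N = (-2, -3).
1. H is where the line through T parallel to BN meets line FB ⇒ H = (0, -3/2)
2. D is the centroid of triangle NTH ⇒ D = (-1/3, -3/2)
line FD meets TH at P = (-5/12, -17/8)
D = F + t·(P−F) with t = 4/5, so FD:DP = 4/5:1/5

FD:DP = 4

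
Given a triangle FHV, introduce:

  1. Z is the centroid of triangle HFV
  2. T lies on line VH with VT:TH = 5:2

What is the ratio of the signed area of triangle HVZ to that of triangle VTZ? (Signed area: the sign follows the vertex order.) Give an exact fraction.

[HVZ]:[VTZ] = -7/5

Set F = (0, 0), H = (1, 0), V = (0, 1); any affine frame gives the same invariant.
1. Z is the centroid of triangle HFV ⇒ Z = (1/3, 1/3)
2. T lies on line VH with VT:TH = 5:2 ⇒ T = (5/7, 2/7)
2·[HVZ] = 1/3, 2·[VTZ] = -5/21
[HVZ]:[VTZ] = 1/3:-5/21 = -7/5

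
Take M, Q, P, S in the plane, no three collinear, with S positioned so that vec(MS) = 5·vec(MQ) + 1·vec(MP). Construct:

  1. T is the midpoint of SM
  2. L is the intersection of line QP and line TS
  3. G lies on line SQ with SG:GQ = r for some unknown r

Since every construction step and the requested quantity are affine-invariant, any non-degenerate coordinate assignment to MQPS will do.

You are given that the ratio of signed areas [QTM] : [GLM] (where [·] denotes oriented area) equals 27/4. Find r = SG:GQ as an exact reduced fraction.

Assign M = (0, 0), Q = (1, 0), P = (0, 1), S = (5, 1) — the answer is frame-independent, so this choice is without loss of generality.
1. T is the midpoint of SM ⇒ T = (5/2, 1/2)
2. L is the intersection of line QP and line TS ⇒ L = (5/6, 1/6)
3. With SG:GQ = r, write λ = r/(r+1) so G = S + λ·(Q−S); G is affine-linear in λ
Every point depending on G is an affine combination of G and λ-independent points, so each such coordinate is linear in λ; the λ² term in each signed area is a multiple of (Q−S)×(Q−S) = 0, so 2·[QTM] and 2·[GLM] are each linear in λ. Evaluating at λ=0 and λ=1:
  2·[QTM] = 1/2,   2·[GLM] = 1/6·λ
So [QTM]:[GLM] = (1/2) / (1/6·λ). Setting this equal to 27/4:
  1/2 = 27/4·(1/6·λ)  ⇒  λ = 4/9
Then r = λ/(1−λ) = (4/9)/(5/9) = 4/5. Check: with r = 4/5, G = (29/9, 5/9) and [QTM]:[GLM] = 27/4 as required.

r = 4/5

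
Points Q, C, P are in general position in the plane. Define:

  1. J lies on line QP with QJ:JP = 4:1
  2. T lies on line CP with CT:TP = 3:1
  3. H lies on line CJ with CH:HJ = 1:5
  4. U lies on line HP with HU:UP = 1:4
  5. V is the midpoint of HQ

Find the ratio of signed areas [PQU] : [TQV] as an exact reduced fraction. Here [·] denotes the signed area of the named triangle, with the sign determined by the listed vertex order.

[PQU]:[TQV] = 160/71

Choose coordinates Q = (0, 0), C = (1, 0), P = (0, 1).
1. J lies on line QP with QJ:JP = 4:1 ⇒ J = (0, 4/5)
2. T lies on line CP with CT:TP = 3:1 ⇒ T = (1/4, 3/4)
3. H lies on line CJ with CH:HJ = 1:5 ⇒ H = (5/6, 2/15)
4. U lies on line HP with HU:UP = 1:4 ⇒ U = (2/3, 23/75)
5. V is the midpoint of HQ ⇒ V = (5/12, 1/15)
2·[PQU] = 2/3, 2·[TQV] = 71/240
[PQU]:[TQV] = 2/3:71/240 = 160/71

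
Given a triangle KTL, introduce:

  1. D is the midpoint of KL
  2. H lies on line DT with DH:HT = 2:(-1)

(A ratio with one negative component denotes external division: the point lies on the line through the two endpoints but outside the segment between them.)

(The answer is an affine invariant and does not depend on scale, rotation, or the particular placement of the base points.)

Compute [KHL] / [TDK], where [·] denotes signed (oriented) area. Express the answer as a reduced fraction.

[KHL]:[TDK] = 4

Choose coordinates K = (0, 0), T = (1, 0), L = (0, 1).
1. D is the midpoint of KL ⇒ D = (0, 1/2)
2. H lies on line DT with DH:HT = 2:(-1) ⇒ H = (2, -1/2)
2·[KHL] = 2, 2·[TDK] = 1/2
[KHL]:[TDK] = 2:1/2 = 4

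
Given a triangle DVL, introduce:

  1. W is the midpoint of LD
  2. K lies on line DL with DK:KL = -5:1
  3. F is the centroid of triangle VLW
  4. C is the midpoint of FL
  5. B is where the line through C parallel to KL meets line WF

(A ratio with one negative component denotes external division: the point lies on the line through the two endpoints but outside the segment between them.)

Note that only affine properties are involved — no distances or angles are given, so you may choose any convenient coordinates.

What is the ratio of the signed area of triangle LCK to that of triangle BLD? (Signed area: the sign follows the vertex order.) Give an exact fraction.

[LCK]:[BLD] = 1/4

Work in coordinates with D = (0, 0), V = (1, 0), L = (0, 1).
1. W is the midpoint of LD ⇒ W = (0, 1/2)
2. K lies on line DL with DK:KL = -5:1 ⇒ K = (0, 5/4)
3. F is the centroid of triangle VLW ⇒ F = (1/3, 1/2)
4. C is the midpoint of FL ⇒ C = (1/6, 3/4)
5. B is where the line through C parallel to KL meets line WF ⇒ B = (1/6, 1/2)
2·[LCK] = 1/24, 2·[BLD] = 1/6
[LCK]:[BLD] = 1/24:1/6 = 1/4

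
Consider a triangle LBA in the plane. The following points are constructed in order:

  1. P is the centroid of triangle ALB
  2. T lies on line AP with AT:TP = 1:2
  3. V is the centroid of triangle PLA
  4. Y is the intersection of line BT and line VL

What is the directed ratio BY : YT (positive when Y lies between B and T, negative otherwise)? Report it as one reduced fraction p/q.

BY:YT = 12

Work in coordinates with L = (0, 0), B = (1, 0), A = (0, 1).
1. P is the centroid of triangle ALB ⇒ P = (1/3, 1/3)
2. T lies on line AP with AT:TP = 1:2 ⇒ T = (1/9, 7/9)
3. V is the centroid of triangle PLA ⇒ V = (1/9, 4/9)
4. Y is the intersection of line BT and line VL ⇒ Y = (7/39, 28/39)
Y = B + t·(T−B) with t = 12/13, so BY:YT = t:(1−t) = 12/13:1/13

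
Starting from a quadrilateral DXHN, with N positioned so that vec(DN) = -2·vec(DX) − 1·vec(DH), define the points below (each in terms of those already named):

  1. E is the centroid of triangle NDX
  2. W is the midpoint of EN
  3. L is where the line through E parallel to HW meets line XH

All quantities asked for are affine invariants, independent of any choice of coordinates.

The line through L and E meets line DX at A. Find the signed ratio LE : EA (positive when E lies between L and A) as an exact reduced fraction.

LE:EA = -50/17

Set D = (0, 0), X = (1, 0), H = (0, 1), N = (-2, -1); any affine frame gives the same invariant.
1. E is the centroid of triangle NDX ⇒ E = (-1/3, -1/3)
2. W is the midpoint of EN ⇒ W = (-7/6, -2/3)
3. L is where the line through E parallel to HW meets line XH ⇒ L = (6/17, 11/17)
line LE meets DX at A = (-1/10, 0)
E = L + t·(A−L) with t = 50/33, so LE:EA = 50/33:-17/33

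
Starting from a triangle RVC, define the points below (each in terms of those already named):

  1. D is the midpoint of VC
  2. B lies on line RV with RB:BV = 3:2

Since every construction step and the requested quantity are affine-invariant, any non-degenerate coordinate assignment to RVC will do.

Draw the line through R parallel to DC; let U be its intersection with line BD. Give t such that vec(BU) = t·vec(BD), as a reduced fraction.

t = -3/2

Assign R = (0, 0), V = (1, 0), C = (0, 1) — the answer is frame-independent, so this choice is without loss of generality.
1. D is the midpoint of VC ⇒ D = (1/2, 1/2)
2. B lies on line RV with RB:BV = 3:2 ⇒ B = (3/5, 0)
through R parallel to DC: direction (-1/2, 1/2); meets BD at U = (3/4, -3/4)
U = B + t·(D−B) with t = -3/2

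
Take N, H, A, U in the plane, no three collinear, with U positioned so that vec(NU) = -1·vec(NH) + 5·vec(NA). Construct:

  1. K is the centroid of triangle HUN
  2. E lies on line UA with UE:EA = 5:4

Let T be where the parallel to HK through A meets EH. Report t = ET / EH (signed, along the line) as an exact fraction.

t = 14/5

Set N = (0, 0), H = (1, 0), A = (0, 1), U = (-1, 5); any affine frame gives the same invariant.
1. K is the centroid of triangle HUN ⇒ K = (0, 5/3)
2. E lies on line UA with UE:EA = 5:4 ⇒ E = (-4/9, 25/9)
through A parallel to HK: direction (-1, 5/3); meets EH at T = (18/5, -5)
T = E + t·(H−E) with t = 14/5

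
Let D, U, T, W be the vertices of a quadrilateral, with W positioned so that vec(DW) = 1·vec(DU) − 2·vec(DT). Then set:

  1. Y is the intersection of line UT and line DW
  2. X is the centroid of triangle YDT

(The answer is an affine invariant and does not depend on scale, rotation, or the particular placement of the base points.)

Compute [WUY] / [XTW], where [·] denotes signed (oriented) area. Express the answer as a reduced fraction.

[WUY]:[XTW] = -4

Assign D = (0, 0), U = (1, 0), T = (0, 1), W = (1, -2) — the answer is frame-independent, so this choice is without loss of generality.
1. Y is the intersection of line UT and line DW ⇒ Y = (-1, 2)
2. X is the centroid of triangle YDT ⇒ X = (-1/3, 1)
2·[WUY] = 4, 2·[XTW] = -1
[WUY]:[XTW] = 4:-1 = -4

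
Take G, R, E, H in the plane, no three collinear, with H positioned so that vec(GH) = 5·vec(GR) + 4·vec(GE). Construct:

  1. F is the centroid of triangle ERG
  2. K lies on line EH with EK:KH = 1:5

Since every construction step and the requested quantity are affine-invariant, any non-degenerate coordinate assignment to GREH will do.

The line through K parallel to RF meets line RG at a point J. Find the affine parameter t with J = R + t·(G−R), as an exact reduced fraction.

Work in coordinates with G = (0, 0), R = (1, 0), E = (0, 1), H = (5, 4).
1. F is the centroid of triangle ERG ⇒ F = (1/3, 1/3)
2. K lies on line EH with EK:KH = 1:5 ⇒ K = (5/6, 3/2)
through K parallel to RF: direction (-2/3, 1/3); meets RG at J = (23/6, 0)
J = R + t·(G−R) with t = -17/6

t = -17/6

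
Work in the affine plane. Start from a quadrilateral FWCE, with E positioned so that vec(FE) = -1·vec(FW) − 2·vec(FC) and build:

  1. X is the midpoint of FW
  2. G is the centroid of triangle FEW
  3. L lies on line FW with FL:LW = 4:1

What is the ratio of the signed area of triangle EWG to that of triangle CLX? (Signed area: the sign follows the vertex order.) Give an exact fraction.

Assign F = (0, 0), W = (1, 0), C = (0, 1), E = (-1, -2) — the answer is frame-independent, so this choice is without loss of generality.
1. X is the midpoint of FW ⇒ X = (1/2, 0)
2. G is the centroid of triangle FEW ⇒ G = (0, -2/3)
3. L lies on line FW with FL:LW = 4:1 ⇒ L = (4/5, 0)
2·[EWG] = 2/3, 2·[CLX] = -3/10
[EWG]:[CLX] = 2/3:-3/10 = -20/9

[EWG]:[CLX] = -20/9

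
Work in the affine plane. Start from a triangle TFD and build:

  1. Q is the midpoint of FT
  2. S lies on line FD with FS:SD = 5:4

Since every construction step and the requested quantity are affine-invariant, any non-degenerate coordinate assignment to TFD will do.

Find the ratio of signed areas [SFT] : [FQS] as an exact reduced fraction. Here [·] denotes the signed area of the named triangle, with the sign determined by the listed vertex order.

Set T = (0, 0), F = (1, 0), D = (0, 1); any affine frame gives the same invariant.
1. Q is the midpoint of FT ⇒ Q = (1/2, 0)
2. S lies on line FD with FS:SD = 5:4 ⇒ S = (4/9, 5/9)
2·[SFT] = -5/9, 2·[FQS] = -5/18
[SFT]:[FQS] = -5/9:-5/18 = 2

[SFT]:[FQS] = 2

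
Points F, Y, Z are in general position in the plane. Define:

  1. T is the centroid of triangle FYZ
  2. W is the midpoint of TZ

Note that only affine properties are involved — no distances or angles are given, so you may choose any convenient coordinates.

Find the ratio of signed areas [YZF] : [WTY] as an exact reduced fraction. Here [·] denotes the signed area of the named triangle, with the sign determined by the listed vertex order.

[YZF]:[WTY] = 6

Work in coordinates with F = (0, 0), Y = (1, 0), Z = (0, 1).
1. T is the centroid of triangle FYZ ⇒ T = (1/3, 1/3)
2. W is the midpoint of TZ ⇒ W = (1/6, 2/3)
2·[YZF] = 1, 2·[WTY] = 1/6
[YZF]:[WTY] = 1:1/6 = 6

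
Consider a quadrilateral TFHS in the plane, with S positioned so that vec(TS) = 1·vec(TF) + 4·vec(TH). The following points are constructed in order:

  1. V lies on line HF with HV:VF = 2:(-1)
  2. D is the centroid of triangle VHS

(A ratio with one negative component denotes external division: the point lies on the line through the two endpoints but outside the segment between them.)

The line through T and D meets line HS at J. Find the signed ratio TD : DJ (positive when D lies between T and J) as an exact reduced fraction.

Assign T = (0, 0), F = (1, 0), H = (0, 1), S = (1, 4) — the answer is frame-independent, so this choice is without loss of generality.
1. V lies on line HF with HV:VF = 2:(-1) ⇒ V = (2, -1)
2. D is the centroid of triangle VHS ⇒ D = (1, 4/3)
line TD meets HS at J = (-3/5, -4/5)
D = T + t·(J−T) with t = -5/3, so TD:DJ = -5/3:8/3

TD:DJ = -5/8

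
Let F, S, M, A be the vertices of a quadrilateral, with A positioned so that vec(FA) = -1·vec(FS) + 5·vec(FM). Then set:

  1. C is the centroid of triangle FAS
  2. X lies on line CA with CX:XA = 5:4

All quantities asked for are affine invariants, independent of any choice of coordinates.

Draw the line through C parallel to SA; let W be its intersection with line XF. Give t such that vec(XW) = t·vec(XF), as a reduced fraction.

Set F = (0, 0), S = (1, 0), M = (0, 1), A = (-1, 5); any affine frame gives the same invariant.
1. C is the centroid of triangle FAS ⇒ C = (0, 5/3)
2. X lies on line CA with CX:XA = 5:4 ⇒ X = (-5/9, 95/27)
through C parallel to SA: direction (-2, 5); meets XF at W = (-10/23, 190/69)
W = X + t·(F−X) with t = 5/23

t = 5/23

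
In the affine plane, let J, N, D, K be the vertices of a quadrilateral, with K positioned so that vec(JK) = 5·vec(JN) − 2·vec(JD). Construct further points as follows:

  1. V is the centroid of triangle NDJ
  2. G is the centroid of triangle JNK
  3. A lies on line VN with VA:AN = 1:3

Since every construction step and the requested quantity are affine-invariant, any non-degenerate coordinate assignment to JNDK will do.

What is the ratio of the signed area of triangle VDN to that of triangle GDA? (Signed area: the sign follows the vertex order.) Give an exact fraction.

Choose coordinates J = (0, 0), N = (1, 0), D = (0, 1), K = (5, -2).
1. V is the centroid of triangle NDJ ⇒ V = (1/3, 1/3)
2. G is the centroid of triangle JNK ⇒ G = (2, -2/3)
3. A lies on line VN with VA:AN = 1:3 ⇒ A = (1/2, 1/4)
2·[VDN] = -1/3, 2·[GDA] = 2/3
[VDN]:[GDA] = -1/3:2/3 = -1/2

[VDN]:[GDA] = -1/2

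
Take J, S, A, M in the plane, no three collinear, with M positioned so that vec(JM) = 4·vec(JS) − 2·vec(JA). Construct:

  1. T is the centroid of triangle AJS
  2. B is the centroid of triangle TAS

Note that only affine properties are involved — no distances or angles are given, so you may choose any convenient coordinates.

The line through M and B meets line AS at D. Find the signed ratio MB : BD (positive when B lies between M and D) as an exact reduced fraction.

MB:BD = -10

Work in coordinates with J = (0, 0), S = (1, 0), A = (0, 1), M = (4, -2).
1. T is the centroid of triangle AJS ⇒ T = (1/3, 1/3)
2. B is the centroid of triangle TAS ⇒ B = (4/9, 4/9)
line MB meets AS at D = (4/5, 1/5)
B = M + t·(D−M) with t = 10/9, so MB:BD = 10/9:-1/9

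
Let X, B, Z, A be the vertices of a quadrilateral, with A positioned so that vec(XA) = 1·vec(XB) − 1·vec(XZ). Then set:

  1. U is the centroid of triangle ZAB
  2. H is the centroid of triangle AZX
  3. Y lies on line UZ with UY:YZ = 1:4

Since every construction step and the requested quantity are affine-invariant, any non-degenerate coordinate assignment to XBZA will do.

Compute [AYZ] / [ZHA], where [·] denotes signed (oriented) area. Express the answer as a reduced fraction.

Set X = (0, 0), B = (1, 0), Z = (0, 1), A = (1, -1); any affine frame gives the same invariant.
1. U is the centroid of triangle ZAB ⇒ U = (2/3, 0)
2. H is the centroid of triangle AZX ⇒ H = (1/3, 0)
3. Y lies on line UZ with UY:YZ = 1:4 ⇒ Y = (8/15, 1/5)
2·[AYZ] = 4/15, 2·[ZHA] = 1/3
[AYZ]:[ZHA] = 4/15:1/3 = 4/5

[AYZ]:[ZHA] = 4/5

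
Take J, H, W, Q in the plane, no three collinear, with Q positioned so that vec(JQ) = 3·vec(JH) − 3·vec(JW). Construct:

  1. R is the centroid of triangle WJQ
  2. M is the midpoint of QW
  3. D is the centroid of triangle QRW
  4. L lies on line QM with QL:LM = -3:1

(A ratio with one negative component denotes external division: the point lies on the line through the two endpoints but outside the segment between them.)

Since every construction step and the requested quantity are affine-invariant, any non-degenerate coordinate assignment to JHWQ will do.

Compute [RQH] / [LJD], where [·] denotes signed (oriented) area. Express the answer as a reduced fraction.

Work in coordinates with J = (0, 0), H = (1, 0), W = (0, 1), Q = (3, -3).
1. R is the centroid of triangle WJQ ⇒ R = (1, -2/3)
2. M is the midpoint of QW ⇒ M = (3/2, -1)
3. D is the centroid of triangle QRW ⇒ D = (4/3, -8/9)
4. L lies on line QM with QL:LM = -3:1 ⇒ L = (3/4, 0)
2·[RQH] = 4/3, 2·[LJD] = 2/3
[RQH]:[LJD] = 4/3:2/3 = 2

[RQH]:[LJD] = 2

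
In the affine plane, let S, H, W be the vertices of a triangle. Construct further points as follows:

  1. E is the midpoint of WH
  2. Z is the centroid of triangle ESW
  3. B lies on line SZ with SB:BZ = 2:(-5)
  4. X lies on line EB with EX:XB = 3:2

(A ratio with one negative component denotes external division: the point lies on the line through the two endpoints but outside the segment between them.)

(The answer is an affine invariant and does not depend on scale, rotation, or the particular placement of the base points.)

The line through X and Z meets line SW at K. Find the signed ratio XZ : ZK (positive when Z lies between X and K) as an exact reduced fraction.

XZ:ZK = -1/5

Set S = (0, 0), H = (1, 0), W = (0, 1); any affine frame gives the same invariant.
1. E is the midpoint of WH ⇒ E = (1/2, 1/2)
2. Z is the centroid of triangle ESW ⇒ Z = (1/6, 1/2)
3. B lies on line SZ with SB:BZ = 2:(-5) ⇒ B = (-1/9, -1/3)
4. X lies on line EB with EX:XB = 3:2 ⇒ X = (2/15, 0)
line XZ meets SW at K = (0, -2)
Z = X + t·(K−X) with t = -1/4, so XZ:ZK = -1/4:5/4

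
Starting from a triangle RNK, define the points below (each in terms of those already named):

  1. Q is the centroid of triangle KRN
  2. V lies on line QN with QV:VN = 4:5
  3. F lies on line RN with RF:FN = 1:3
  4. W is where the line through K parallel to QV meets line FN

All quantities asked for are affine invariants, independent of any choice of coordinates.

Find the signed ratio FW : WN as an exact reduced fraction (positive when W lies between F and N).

Work in coordinates with R = (0, 0), N = (1, 0), K = (0, 1).
1. Q is the centroid of triangle KRN ⇒ Q = (1/3, 1/3)
2. V lies on line QN with QV:VN = 4:5 ⇒ V = (17/27, 5/27)
3. F lies on line RN with RF:FN = 1:3 ⇒ F = (1/4, 0)
4. W is where the line through K parallel to QV meets line FN ⇒ W = (2, 0)
W = F + t·(N−F) with t = 7/3, so FW:WN = t:(1−t) = 7/3:-4/3

FW:WN = -7/4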